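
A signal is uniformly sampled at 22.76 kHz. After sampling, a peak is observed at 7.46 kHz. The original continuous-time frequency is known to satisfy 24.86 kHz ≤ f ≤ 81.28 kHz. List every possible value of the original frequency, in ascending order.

Frequencies that alias to 7.46 kHz are k·fs ± 7.46 kHz for integer k ≥ 0.
k=0: 7.46 kHz.
k=1: 15.3 kHz, 30.22 kHz.
k=2: 38.06 kHz, 52.98 kHz.
k=3: 60.82 kHz, 75.74 kHz.
k=4: 83.58 kHz, 98.5 kHz.
Within [24.86 kHz, 81.28 kHz]: 30.22 kHz, 38.06 kHz, 52.98 kHz, 60.82 kHz, 75.74 kHz.

30.22 kHz, 38.06 kHz, 52.98 kHz, 60.82 kHz, 75.74 kHz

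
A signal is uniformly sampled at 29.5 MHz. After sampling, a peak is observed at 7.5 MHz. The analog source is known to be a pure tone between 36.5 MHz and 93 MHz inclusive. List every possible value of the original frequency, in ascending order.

37 MHz, 51.5 MHz, 66.5 MHz, 81 MHz

Frequencies that alias to 7.5 MHz are k·fs ± 7.5 MHz for integer k ≥ 0.
k=0: 7.5 MHz.
k=1: 22 MHz, 37 MHz.
k=2: 51.5 MHz, 66.5 MHz.
k=3: 81 MHz, 96 MHz.
k=4: 110.5 MHz, 125.5 MHz.
Within [36.5 MHz, 93 MHz]: 37 MHz, 51.5 MHz, 66.5 MHz, 81 MHz.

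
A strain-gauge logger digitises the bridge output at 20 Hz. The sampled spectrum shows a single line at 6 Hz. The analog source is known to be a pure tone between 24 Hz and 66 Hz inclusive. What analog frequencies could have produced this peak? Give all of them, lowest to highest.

Frequencies that alias to 6 Hz are k·fs ± 6 Hz for integer k ≥ 0.
k=0: 6 Hz.
k=1: 14 Hz, 26 Hz.
k=2: 34 Hz, 46 Hz.
k=3: 54 Hz, 66 Hz.
k=4: 74 Hz, 86 Hz.
Within [24 Hz, 66 Hz]: 26 Hz, 34 Hz, 46 Hz, 54 Hz, 66 Hz.

26 Hz, 34 Hz, 46 Hz, 54 Hz, 66 Hz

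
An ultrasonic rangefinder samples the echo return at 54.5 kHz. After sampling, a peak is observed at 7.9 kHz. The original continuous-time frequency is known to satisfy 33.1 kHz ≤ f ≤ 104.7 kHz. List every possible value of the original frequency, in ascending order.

46.6 kHz, 62.4 kHz, 101.1 kHz

Frequencies that alias to 7.9 kHz are k·fs ± 7.9 kHz for integer k ≥ 0.
k=0: 7.9 kHz.
k=1: 46.6 kHz, 62.4 kHz.
k=2: 101.1 kHz, 116.9 kHz.
k=3: 155.6 kHz, 171.4 kHz.
Within [33.1 kHz, 104.7 kHz]: 46.6 kHz, 62.4 kHz, 101.1 kHz.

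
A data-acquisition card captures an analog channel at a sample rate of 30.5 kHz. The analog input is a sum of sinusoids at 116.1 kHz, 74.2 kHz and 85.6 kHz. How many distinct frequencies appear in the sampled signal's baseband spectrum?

2

fs/2 = 15.25 kHz.
116.1 kHz mod fs = 24.6 kHz.
24.6 kHz > fs/2 = 15.25 kHz, folds to fs − 24.6 kHz = 5.9 kHz.
74.2 kHz mod fs = 13.2 kHz.
13.2 kHz ≤ fs/2 = 15.25 kHz, appears at 13.2 kHz.
85.6 kHz mod fs = 24.6 kHz.
24.6 kHz > fs/2 = 15.25 kHz, folds to fs − 24.6 kHz = 5.9 kHz.
Distinct values: {5.9 kHz, 13.2 kHz} → 2.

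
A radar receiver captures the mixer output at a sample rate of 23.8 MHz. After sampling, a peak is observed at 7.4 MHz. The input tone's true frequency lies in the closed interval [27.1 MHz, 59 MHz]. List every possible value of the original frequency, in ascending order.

Frequencies that alias to 7.4 MHz are k·fs ± 7.4 MHz for integer k ≥ 0.
k=0: 7.4 MHz.
k=1: 16.4 MHz, 31.2 MHz.
k=2: 40.2 MHz, 55 MHz.
k=3: 64 MHz, 78.8 MHz.
Within [27.1 MHz, 59 MHz]: 31.2 MHz, 40.2 MHz, 55 MHz.

31.2 MHz, 40.2 MHz, 55 MHz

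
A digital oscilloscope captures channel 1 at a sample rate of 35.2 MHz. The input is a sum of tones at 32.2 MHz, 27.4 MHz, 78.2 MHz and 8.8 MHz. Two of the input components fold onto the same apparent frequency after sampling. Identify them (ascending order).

27.4 MHz, 78.2 MHz

fs/2 = 17.6 MHz.
32.2 MHz > fs/2 = 17.6 MHz, folds to fs − 32.2 MHz = 3 MHz.
27.4 MHz > fs/2 = 17.6 MHz, folds to fs − 27.4 MHz = 7.8 MHz.
78.2 MHz mod fs = 7.8 MHz.
7.8 MHz ≤ fs/2 = 17.6 MHz, appears at 7.8 MHz.
8.8 MHz ≤ fs/2 = 17.6 MHz, passes unchanged.
27.4 MHz and 78.2 MHz both map to 7.8 MHz.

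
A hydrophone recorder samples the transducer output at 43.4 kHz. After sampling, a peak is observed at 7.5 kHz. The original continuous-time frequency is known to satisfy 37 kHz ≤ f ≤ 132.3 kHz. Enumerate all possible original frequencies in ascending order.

Frequencies that alias to 7.5 kHz are k·fs ± 7.5 kHz for integer k ≥ 0.
k=0: 7.5 kHz.
k=1: 35.9 kHz, 50.9 kHz.
k=2: 79.3 kHz, 94.3 kHz.
k=3: 122.7 kHz, 137.7 kHz.
k=4: 166.1 kHz, 181.1 kHz.
Within [37 kHz, 132.3 kHz]: 50.9 kHz, 79.3 kHz, 94.3 kHz, 122.7 kHz.

50.9 kHz, 79.3 kHz, 94.3 kHz, 122.7 kHz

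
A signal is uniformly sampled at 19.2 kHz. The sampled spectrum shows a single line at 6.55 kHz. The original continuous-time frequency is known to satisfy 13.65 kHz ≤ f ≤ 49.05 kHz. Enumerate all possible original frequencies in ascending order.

Frequencies that alias to 6.55 kHz are k·fs ± 6.55 kHz for integer k ≥ 0.
k=0: 6.55 kHz.
k=1: 12.65 kHz, 25.75 kHz.
k=2: 31.85 kHz, 44.95 kHz.
k=3: 51.05 kHz, 64.15 kHz.
Within [13.65 kHz, 49.05 kHz]: 25.75 kHz, 31.85 kHz, 44.95 kHz.

25.75 kHz, 31.85 kHz, 44.95 kHz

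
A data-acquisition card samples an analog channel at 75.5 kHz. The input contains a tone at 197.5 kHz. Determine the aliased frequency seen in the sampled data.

197.5 kHz mod fs = 46.5 kHz.
46.5 kHz > fs/2 = 37.75 kHz, folds to fs − 46.5 kHz = 29 kHz.

29 kHz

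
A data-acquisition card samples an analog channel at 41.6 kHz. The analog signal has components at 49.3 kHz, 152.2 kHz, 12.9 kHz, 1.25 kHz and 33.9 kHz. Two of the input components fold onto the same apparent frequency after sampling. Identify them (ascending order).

fs/2 = 20.8 kHz.
49.3 kHz mod fs = 7.7 kHz.
7.7 kHz ≤ fs/2 = 20.8 kHz, appears at 7.7 kHz.
152.2 kHz mod fs = 27.4 kHz.
27.4 kHz > fs/2 = 20.8 kHz, folds to fs − 27.4 kHz = 14.2 kHz.
12.9 kHz ≤ fs/2 = 20.8 kHz, passes unchanged.
1.25 kHz ≤ fs/2 = 20.8 kHz, passes unchanged.
33.9 kHz > fs/2 = 20.8 kHz, folds to fs − 33.9 kHz = 7.7 kHz.
33.9 kHz and 49.3 kHz both map to 7.7 kHz.

33.9 kHz, 49.3 kHz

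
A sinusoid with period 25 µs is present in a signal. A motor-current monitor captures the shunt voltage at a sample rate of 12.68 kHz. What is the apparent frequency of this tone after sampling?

T = 25 µs → f = 1/T = 40 kHz.
40 kHz mod fs = 1.96 kHz.
1.96 kHz ≤ fs/2 = 6.34 kHz, appears at 1.96 kHz.

1.96 kHz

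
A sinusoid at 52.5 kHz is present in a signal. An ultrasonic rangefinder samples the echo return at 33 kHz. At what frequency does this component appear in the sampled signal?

52.5 kHz mod fs = 19.5 kHz.
19.5 kHz > fs/2 = 16.5 kHz, folds to fs − 19.5 kHz = 13.5 kHz.

13.5 kHz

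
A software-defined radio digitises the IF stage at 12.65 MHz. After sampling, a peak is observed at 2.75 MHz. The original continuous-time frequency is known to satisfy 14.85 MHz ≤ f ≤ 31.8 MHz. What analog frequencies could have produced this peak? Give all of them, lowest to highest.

15.4 MHz, 22.55 MHz, 28.05 MHz

Frequencies that alias to 2.75 MHz are k·fs ± 2.75 MHz for integer k ≥ 0.
k=0: 2.75 MHz.
k=1: 9.9 MHz, 15.4 MHz.
k=2: 22.55 MHz, 28.05 MHz.
k=3: 35.2 MHz, 40.7 MHz.
Within [14.85 MHz, 31.8 MHz]: 15.4 MHz, 22.55 MHz, 28.05 MHz.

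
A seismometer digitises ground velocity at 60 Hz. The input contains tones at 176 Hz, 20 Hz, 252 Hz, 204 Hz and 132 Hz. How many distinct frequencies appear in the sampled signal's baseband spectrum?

fs/2 = 30 Hz.
176 Hz mod fs = 56 Hz.
56 Hz > fs/2 = 30 Hz, folds to fs − 56 Hz = 4 Hz.
20 Hz ≤ fs/2 = 30 Hz, passes unchanged.
252 Hz mod fs = 12 Hz.
12 Hz ≤ fs/2 = 30 Hz, appears at 12 Hz.
204 Hz mod fs = 24 Hz.
24 Hz ≤ fs/2 = 30 Hz, appears at 24 Hz.
132 Hz mod fs = 12 Hz.
12 Hz ≤ fs/2 = 30 Hz, appears at 12 Hz.
Distinct values: {4 Hz, 12 Hz, 20 Hz, 24 Hz} → 4.

4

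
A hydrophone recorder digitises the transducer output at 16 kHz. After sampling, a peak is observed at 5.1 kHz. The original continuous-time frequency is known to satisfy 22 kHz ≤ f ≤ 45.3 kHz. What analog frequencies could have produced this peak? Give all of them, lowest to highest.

Frequencies that alias to 5.1 kHz are k·fs ± 5.1 kHz for integer k ≥ 0.
k=0: 5.1 kHz.
k=1: 10.9 kHz, 21.1 kHz.
k=2: 26.9 kHz, 37.1 kHz.
k=3: 42.9 kHz, 53.1 kHz.
k=4: 58.9 kHz, 69.1 kHz.
Within [22 kHz, 45.3 kHz]: 26.9 kHz, 37.1 kHz, 42.9 kHz.

26.9 kHz, 37.1 kHz, 42.9 kHz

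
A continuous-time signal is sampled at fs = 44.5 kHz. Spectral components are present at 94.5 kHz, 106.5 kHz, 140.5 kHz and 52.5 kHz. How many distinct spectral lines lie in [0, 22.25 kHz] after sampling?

4

fs/2 = 22.25 kHz.
94.5 kHz mod fs = 5.5 kHz.
5.5 kHz ≤ fs/2 = 22.25 kHz, appears at 5.5 kHz.
106.5 kHz mod fs = 17.5 kHz.
17.5 kHz ≤ fs/2 = 22.25 kHz, appears at 17.5 kHz.
140.5 kHz mod fs = 7 kHz.
7 kHz ≤ fs/2 = 22.25 kHz, appears at 7 kHz.
52.5 kHz mod fs = 8 kHz.
8 kHz ≤ fs/2 = 22.25 kHz, appears at 8 kHz.
Distinct values: {5.5 kHz, 7 kHz, 8 kHz, 17.5 kHz} → 4.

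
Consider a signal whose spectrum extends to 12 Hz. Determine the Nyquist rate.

Nyquist rate = 2 × 12 Hz = 24 Hz.

24 Hz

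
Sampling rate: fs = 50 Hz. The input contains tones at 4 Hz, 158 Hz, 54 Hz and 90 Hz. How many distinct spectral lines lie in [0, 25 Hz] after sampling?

fs/2 = 25 Hz.
4 Hz ≤ fs/2 = 25 Hz, passes unchanged.
158 Hz mod fs = 8 Hz.
8 Hz ≤ fs/2 = 25 Hz, appears at 8 Hz.
54 Hz mod fs = 4 Hz.
4 Hz ≤ fs/2 = 25 Hz, appears at 4 Hz.
90 Hz mod fs = 40 Hz.
40 Hz > fs/2 = 25 Hz, folds to fs − 40 Hz = 10 Hz.
Distinct values: {4 Hz, 8 Hz, 10 Hz} → 3.

3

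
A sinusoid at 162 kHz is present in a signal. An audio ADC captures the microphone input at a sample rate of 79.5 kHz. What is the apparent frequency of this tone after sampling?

162 kHz mod fs = 3 kHz.
3 kHz ≤ fs/2 = 39.75 kHz, appears at 3 kHz.

3 kHz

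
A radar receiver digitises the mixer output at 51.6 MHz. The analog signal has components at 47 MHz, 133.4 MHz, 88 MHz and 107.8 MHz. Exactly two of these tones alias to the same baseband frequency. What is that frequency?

4.6 MHz

fs/2 = 25.8 MHz.
47 MHz > fs/2 = 25.8 MHz, folds to fs − 47 MHz = 4.6 MHz.
133.4 MHz mod fs = 30.2 MHz.
30.2 MHz > fs/2 = 25.8 MHz, folds to fs − 30.2 MHz = 21.4 MHz.
88 MHz mod fs = 36.4 MHz.
36.4 MHz > fs/2 = 25.8 MHz, folds to fs − 36.4 MHz = 15.2 MHz.
107.8 MHz mod fs = 4.6 MHz.
4.6 MHz ≤ fs/2 = 25.8 MHz, appears at 4.6 MHz.
47 MHz and 107.8 MHz both map to 4.6 MHz.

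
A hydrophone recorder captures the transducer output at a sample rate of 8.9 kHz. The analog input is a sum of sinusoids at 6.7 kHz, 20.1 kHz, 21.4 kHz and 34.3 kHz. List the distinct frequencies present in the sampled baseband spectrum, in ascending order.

1.3 kHz, 2.2 kHz, 2.3 kHz, 3.6 kHz

fs/2 = 4.45 kHz.
6.7 kHz > fs/2 = 4.45 kHz, folds to fs − 6.7 kHz = 2.2 kHz.
20.1 kHz mod fs = 2.3 kHz.
2.3 kHz ≤ fs/2 = 4.45 kHz, appears at 2.3 kHz.
21.4 kHz mod fs = 3.6 kHz.
3.6 kHz ≤ fs/2 = 4.45 kHz, appears at 3.6 kHz.
34.3 kHz mod fs = 7.6 kHz.
7.6 kHz > fs/2 = 4.45 kHz, folds to fs − 7.6 kHz = 1.3 kHz.
Distinct values: {1.3 kHz, 2.2 kHz, 2.3 kHz, 3.6 kHz}.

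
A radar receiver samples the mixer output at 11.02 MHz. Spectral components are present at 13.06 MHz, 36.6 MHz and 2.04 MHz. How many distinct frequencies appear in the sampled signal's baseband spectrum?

fs/2 = 5.51 MHz.
13.06 MHz mod fs = 2.04 MHz.
2.04 MHz ≤ fs/2 = 5.51 MHz, appears at 2.04 MHz.
36.6 MHz mod fs = 3.54 MHz.
3.54 MHz ≤ fs/2 = 5.51 MHz, appears at 3.54 MHz.
2.04 MHz ≤ fs/2 = 5.51 MHz, passes unchanged.
Distinct values: {2.04 MHz, 3.54 MHz} → 2.

2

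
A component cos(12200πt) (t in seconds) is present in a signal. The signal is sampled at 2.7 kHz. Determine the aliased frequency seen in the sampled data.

ω = 12200π rad/s → f = ω/(2π) = 6100 Hz = 6.1 kHz.
6.1 kHz mod fs = 0.7 kHz.
0.7 kHz ≤ fs/2 = 1.35 kHz, appears at 0.7 kHz.

0.7 kHz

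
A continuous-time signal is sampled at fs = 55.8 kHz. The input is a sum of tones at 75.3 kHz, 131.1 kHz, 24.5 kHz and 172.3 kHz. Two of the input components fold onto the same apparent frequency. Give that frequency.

fs/2 = 27.9 kHz.
75.3 kHz mod fs = 19.5 kHz.
19.5 kHz ≤ fs/2 = 27.9 kHz, appears at 19.5 kHz.
131.1 kHz mod fs = 19.5 kHz.
19.5 kHz ≤ fs/2 = 27.9 kHz, appears at 19.5 kHz.
24.5 kHz ≤ fs/2 = 27.9 kHz, passes unchanged.
172.3 kHz mod fs = 4.9 kHz.
4.9 kHz ≤ fs/2 = 27.9 kHz, appears at 4.9 kHz.
75.3 kHz and 131.1 kHz both map to 19.5 kHz.

19.5 kHz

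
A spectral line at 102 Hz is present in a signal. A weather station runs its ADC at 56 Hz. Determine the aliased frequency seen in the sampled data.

10 Hz

102 Hz mod fs = 46 Hz.
46 Hz > fs/2 = 28 Hz, folds to fs − 46 Hz = 10 Hz.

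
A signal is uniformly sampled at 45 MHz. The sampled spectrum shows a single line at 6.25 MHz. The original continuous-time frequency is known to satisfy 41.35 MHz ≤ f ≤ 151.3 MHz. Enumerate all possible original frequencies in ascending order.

51.25 MHz, 83.75 MHz, 96.25 MHz, 128.75 MHz, 141.25 MHz

Frequencies that alias to 6.25 MHz are k·fs ± 6.25 MHz for integer k ≥ 0.
k=0: 6.25 MHz.
k=1: 38.75 MHz, 51.25 MHz.
k=2: 83.75 MHz, 96.25 MHz.
k=3: 128.75 MHz, 141.25 MHz.
k=4: 173.75 MHz, 186.25 MHz.
Within [41.35 MHz, 151.3 MHz]: 51.25 MHz, 83.75 MHz, 96.25 MHz, 128.75 MHz, 141.25 MHz.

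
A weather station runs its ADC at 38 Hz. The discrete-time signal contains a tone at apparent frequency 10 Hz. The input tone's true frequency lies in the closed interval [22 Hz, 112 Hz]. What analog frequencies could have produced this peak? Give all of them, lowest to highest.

28 Hz, 48 Hz, 66 Hz, 86 Hz, 104 Hz

Frequencies that alias to 10 Hz are k·fs ± 10 Hz for integer k ≥ 0.
k=0: 10 Hz.
k=1: 28 Hz, 48 Hz.
k=2: 66 Hz, 86 Hz.
k=3: 104 Hz, 124 Hz.
k=4: 142 Hz, 162 Hz.
Within [22 Hz, 112 Hz]: 28 Hz, 48 Hz, 66 Hz, 86 Hz, 104 Hz.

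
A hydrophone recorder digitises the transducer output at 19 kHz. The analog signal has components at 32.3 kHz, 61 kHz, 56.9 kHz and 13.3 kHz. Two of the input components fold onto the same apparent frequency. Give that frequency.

5.7 kHz

fs/2 = 9.5 kHz.
32.3 kHz mod fs = 13.3 kHz.
13.3 kHz > fs/2 = 9.5 kHz, folds to fs − 13.3 kHz = 5.7 kHz.
61 kHz mod fs = 4 kHz.
4 kHz ≤ fs/2 = 9.5 kHz, appears at 4 kHz.
56.9 kHz mod fs = 18.9 kHz.
18.9 kHz > fs/2 = 9.5 kHz, folds to fs − 18.9 kHz = 0.1 kHz.
13.3 kHz > fs/2 = 9.5 kHz, folds to fs − 13.3 kHz = 5.7 kHz.
13.3 kHz and 32.3 kHz both map to 5.7 kHz.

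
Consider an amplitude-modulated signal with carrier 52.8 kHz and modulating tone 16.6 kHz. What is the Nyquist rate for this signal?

138.8 kHz

AM sidebands sit at fc ± fm = 36.2 kHz and 69.4 kHz.
Highest-frequency component: 69.4 kHz.
Nyquist rate = 2 × 69.4 kHz = 138.8 kHz.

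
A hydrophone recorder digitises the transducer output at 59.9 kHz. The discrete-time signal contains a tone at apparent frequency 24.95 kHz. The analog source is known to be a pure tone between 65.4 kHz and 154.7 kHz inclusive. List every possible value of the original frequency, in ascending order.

Frequencies that alias to 24.95 kHz are k·fs ± 24.95 kHz for integer k ≥ 0.
k=0: 24.95 kHz.
k=1: 34.95 kHz, 84.85 kHz.
k=2: 94.85 kHz, 144.75 kHz.
k=3: 154.75 kHz, 204.65 kHz.
Within [65.4 kHz, 154.7 kHz]: 84.85 kHz, 94.85 kHz, 144.75 kHz.

84.85 kHz, 94.85 kHz, 144.75 kHz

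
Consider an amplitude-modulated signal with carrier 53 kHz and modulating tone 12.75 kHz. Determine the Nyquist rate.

131.5 kHz

AM sidebands sit at fc ± fm = 40.25 kHz and 65.75 kHz.
Highest-frequency component: 65.75 kHz.
Nyquist rate = 2 × 65.75 kHz = 131.5 kHz.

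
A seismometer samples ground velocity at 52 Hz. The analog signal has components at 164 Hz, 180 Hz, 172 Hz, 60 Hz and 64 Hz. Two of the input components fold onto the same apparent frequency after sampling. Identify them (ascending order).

fs/2 = 26 Hz.
164 Hz mod fs = 8 Hz.
8 Hz ≤ fs/2 = 26 Hz, appears at 8 Hz.
180 Hz mod fs = 24 Hz.
24 Hz ≤ fs/2 = 26 Hz, appears at 24 Hz.
172 Hz mod fs = 16 Hz.
16 Hz ≤ fs/2 = 26 Hz, appears at 16 Hz.
60 Hz mod fs = 8 Hz.
8 Hz ≤ fs/2 = 26 Hz, appears at 8 Hz.
64 Hz mod fs = 12 Hz.
12 Hz ≤ fs/2 = 26 Hz, appears at 12 Hz.
60 Hz and 164 Hz both map to 8 Hz.

60 Hz, 164 Hz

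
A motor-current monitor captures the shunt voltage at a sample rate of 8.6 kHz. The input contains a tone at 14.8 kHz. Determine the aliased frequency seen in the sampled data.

14.8 kHz mod fs = 6.2 kHz.
6.2 kHz > fs/2 = 4.3 kHz, folds to fs − 6.2 kHz = 2.4 kHz.

2.4 kHz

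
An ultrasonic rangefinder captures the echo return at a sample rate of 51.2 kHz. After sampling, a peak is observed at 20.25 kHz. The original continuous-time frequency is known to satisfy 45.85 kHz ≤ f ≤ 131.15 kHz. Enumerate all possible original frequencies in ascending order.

71.45 kHz, 82.15 kHz, 122.65 kHz

Frequencies that alias to 20.25 kHz are k·fs ± 20.25 kHz for integer k ≥ 0.
k=0: 20.25 kHz.
k=1: 30.95 kHz, 71.45 kHz.
k=2: 82.15 kHz, 122.65 kHz.
k=3: 133.35 kHz, 173.85 kHz.
Within [45.85 kHz, 131.15 kHz]: 71.45 kHz, 82.15 kHz, 122.65 kHz.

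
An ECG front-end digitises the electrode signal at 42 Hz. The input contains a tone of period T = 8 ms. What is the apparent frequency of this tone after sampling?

1 Hz

T = 8 ms → f = 1/T = 125 Hz.
125 Hz mod fs = 41 Hz.
41 Hz > fs/2 = 21 Hz, folds to fs − 41 Hz = 1 Hz.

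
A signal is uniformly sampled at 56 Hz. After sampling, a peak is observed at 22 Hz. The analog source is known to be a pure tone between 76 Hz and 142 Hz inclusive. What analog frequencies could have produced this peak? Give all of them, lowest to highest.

78 Hz, 90 Hz, 134 Hz

Frequencies that alias to 22 Hz are k·fs ± 22 Hz for integer k ≥ 0.
k=0: 22 Hz.
k=1: 34 Hz, 78 Hz.
k=2: 90 Hz, 134 Hz.
k=3: 146 Hz, 190 Hz.
Within [76 Hz, 142 Hz]: 78 Hz, 90 Hz, 134 Hz.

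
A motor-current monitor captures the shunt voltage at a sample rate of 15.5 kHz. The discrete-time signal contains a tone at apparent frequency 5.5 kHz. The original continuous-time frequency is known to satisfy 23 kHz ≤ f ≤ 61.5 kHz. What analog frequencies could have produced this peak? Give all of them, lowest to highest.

Frequencies that alias to 5.5 kHz are k·fs ± 5.5 kHz for integer k ≥ 0.
k=0: 5.5 kHz.
k=1: 10 kHz, 21 kHz.
k=2: 25.5 kHz, 36.5 kHz.
k=3: 41 kHz, 52 kHz.
k=4: 56.5 kHz, 67.5 kHz.
k=5: 72 kHz, 83 kHz.
Within [23 kHz, 61.5 kHz]: 25.5 kHz, 36.5 kHz, 41 kHz, 52 kHz, 56.5 kHz.

25.5 kHz, 36.5 kHz, 41 kHz, 52 kHz, 56.5 kHz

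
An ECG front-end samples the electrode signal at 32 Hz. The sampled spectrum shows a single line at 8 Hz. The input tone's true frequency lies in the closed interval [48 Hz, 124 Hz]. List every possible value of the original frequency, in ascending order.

Frequencies that alias to 8 Hz are k·fs ± 8 Hz for integer k ≥ 0.
k=0: 8 Hz.
k=1: 24 Hz, 40 Hz.
k=2: 56 Hz, 72 Hz.
k=3: 88 Hz, 104 Hz.
k=4: 120 Hz, 136 Hz.
k=5: 152 Hz, 168 Hz.
Within [48 Hz, 124 Hz]: 56 Hz, 72 Hz, 88 Hz, 104 Hz, 120 Hz.

56 Hz, 72 Hz, 88 Hz, 104 Hz, 120 Hz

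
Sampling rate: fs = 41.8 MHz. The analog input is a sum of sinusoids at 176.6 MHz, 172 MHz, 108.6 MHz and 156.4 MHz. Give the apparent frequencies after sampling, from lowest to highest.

fs/2 = 20.9 MHz.
176.6 MHz mod fs = 9.4 MHz.
9.4 MHz ≤ fs/2 = 20.9 MHz, appears at 9.4 MHz.
172 MHz mod fs = 4.8 MHz.
4.8 MHz ≤ fs/2 = 20.9 MHz, appears at 4.8 MHz.
108.6 MHz mod fs = 25 MHz.
25 MHz > fs/2 = 20.9 MHz, folds to fs − 25 MHz = 16.8 MHz.
156.4 MHz mod fs = 31 MHz.
31 MHz > fs/2 = 20.9 MHz, folds to fs − 31 MHz = 10.8 MHz.
Distinct values: {4.8 MHz, 9.4 MHz, 10.8 MHz, 16.8 MHz}.

4.8 MHz, 9.4 MHz, 10.8 MHz, 16.8 MHz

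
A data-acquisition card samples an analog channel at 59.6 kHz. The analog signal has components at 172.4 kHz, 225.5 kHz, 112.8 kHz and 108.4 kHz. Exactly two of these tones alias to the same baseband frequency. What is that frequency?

6.4 kHz

fs/2 = 29.8 kHz.
172.4 kHz mod fs = 53.2 kHz.
53.2 kHz > fs/2 = 29.8 kHz, folds to fs − 53.2 kHz = 6.4 kHz.
225.5 kHz mod fs = 46.7 kHz.
46.7 kHz > fs/2 = 29.8 kHz, folds to fs − 46.7 kHz = 12.9 kHz.
112.8 kHz mod fs = 53.2 kHz.
53.2 kHz > fs/2 = 29.8 kHz, folds to fs − 53.2 kHz = 6.4 kHz.
108.4 kHz mod fs = 48.8 kHz.
48.8 kHz > fs/2 = 29.8 kHz, folds to fs − 48.8 kHz = 10.8 kHz.
112.8 kHz and 172.4 kHz both map to 6.4 kHz.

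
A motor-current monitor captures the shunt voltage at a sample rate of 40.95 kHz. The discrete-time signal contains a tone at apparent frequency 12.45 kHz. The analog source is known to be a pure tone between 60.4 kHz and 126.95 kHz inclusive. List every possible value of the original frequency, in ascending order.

69.45 kHz, 94.35 kHz, 110.4 kHz

Frequencies that alias to 12.45 kHz are k·fs ± 12.45 kHz for integer k ≥ 0.
k=0: 12.45 kHz.
k=1: 28.5 kHz, 53.4 kHz.
k=2: 69.45 kHz, 94.35 kHz.
k=3: 110.4 kHz, 135.3 kHz.
k=4: 151.35 kHz, 176.25 kHz.
Within [60.4 kHz, 126.95 kHz]: 69.45 kHz, 94.35 kHz, 110.4 kHz.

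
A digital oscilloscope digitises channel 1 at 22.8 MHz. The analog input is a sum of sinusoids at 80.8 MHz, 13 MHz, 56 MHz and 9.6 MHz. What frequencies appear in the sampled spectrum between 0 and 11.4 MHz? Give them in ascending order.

fs/2 = 11.4 MHz.
80.8 MHz mod fs = 12.4 MHz.
12.4 MHz > fs/2 = 11.4 MHz, folds to fs − 12.4 MHz = 10.4 MHz.
13 MHz > fs/2 = 11.4 MHz, folds to fs − 13 MHz = 9.8 MHz.
56 MHz mod fs = 10.4 MHz.
10.4 MHz ≤ fs/2 = 11.4 MHz, appears at 10.4 MHz.
9.6 MHz ≤ fs/2 = 11.4 MHz, passes unchanged.
Distinct values: {9.6 MHz, 9.8 MHz, 10.4 MHz}.

9.6 MHz, 9.8 MHz, 10.4 MHz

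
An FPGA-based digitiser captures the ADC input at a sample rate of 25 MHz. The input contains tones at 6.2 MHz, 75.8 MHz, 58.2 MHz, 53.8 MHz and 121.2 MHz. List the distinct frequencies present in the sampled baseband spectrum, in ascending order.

fs/2 = 12.5 MHz.
6.2 MHz ≤ fs/2 = 12.5 MHz, passes unchanged.
75.8 MHz mod fs = 0.8 MHz.
0.8 MHz ≤ fs/2 = 12.5 MHz, appears at 0.8 MHz.
58.2 MHz mod fs = 8.2 MHz.
8.2 MHz ≤ fs/2 = 12.5 MHz, appears at 8.2 MHz.
53.8 MHz mod fs = 3.8 MHz.
3.8 MHz ≤ fs/2 = 12.5 MHz, appears at 3.8 MHz.
121.2 MHz mod fs = 21.2 MHz.
21.2 MHz > fs/2 = 12.5 MHz, folds to fs − 21.2 MHz = 3.8 MHz.
Distinct values: {0.8 MHz, 3.8 MHz, 6.2 MHz, 8.2 MHz}.

0.8 MHz, 3.8 MHz, 6.2 MHz, 8.2 MHz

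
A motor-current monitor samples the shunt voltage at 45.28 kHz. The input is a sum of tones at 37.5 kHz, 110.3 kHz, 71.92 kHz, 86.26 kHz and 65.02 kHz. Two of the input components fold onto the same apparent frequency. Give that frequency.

19.74 kHz

fs/2 = 22.64 kHz.
37.5 kHz > fs/2 = 22.64 kHz, folds to fs − 37.5 kHz = 7.78 kHz.
110.3 kHz mod fs = 19.74 kHz.
19.74 kHz ≤ fs/2 = 22.64 kHz, appears at 19.74 kHz.
71.92 kHz mod fs = 26.64 kHz.
26.64 kHz > fs/2 = 22.64 kHz, folds to fs − 26.64 kHz = 18.64 kHz.
86.26 kHz mod fs = 40.98 kHz.
40.98 kHz > fs/2 = 22.64 kHz, folds to fs − 40.98 kHz = 4.3 kHz.
65.02 kHz mod fs = 19.74 kHz.
19.74 kHz ≤ fs/2 = 22.64 kHz, appears at 19.74 kHz.
65.02 kHz and 110.3 kHz both map to 19.74 kHz.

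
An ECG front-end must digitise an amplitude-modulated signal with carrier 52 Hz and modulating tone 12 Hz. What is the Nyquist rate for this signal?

AM sidebands sit at fc ± fm = 40 Hz and 64 Hz.
Highest-frequency component: 64 Hz.
Nyquist rate = 2 × 64 Hz = 128 Hz.

128 Hz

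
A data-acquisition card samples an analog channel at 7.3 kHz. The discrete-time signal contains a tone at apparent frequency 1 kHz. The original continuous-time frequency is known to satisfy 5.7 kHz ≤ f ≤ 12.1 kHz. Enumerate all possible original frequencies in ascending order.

6.3 kHz, 8.3 kHz

Frequencies that alias to 1 kHz are k·fs ± 1 kHz for integer k ≥ 0.
k=0: 1 kHz.
k=1: 6.3 kHz, 8.3 kHz.
k=2: 13.6 kHz, 15.6 kHz.
Within [5.7 kHz, 12.1 kHz]: 6.3 kHz, 8.3 kHz.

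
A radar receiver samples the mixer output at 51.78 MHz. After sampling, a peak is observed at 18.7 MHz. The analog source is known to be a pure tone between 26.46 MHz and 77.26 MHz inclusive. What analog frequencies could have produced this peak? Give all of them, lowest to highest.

Frequencies that alias to 18.7 MHz are k·fs ± 18.7 MHz for integer k ≥ 0.
k=0: 18.7 MHz.
k=1: 33.08 MHz, 70.48 MHz.
k=2: 84.86 MHz, 122.26 MHz.
Within [26.46 MHz, 77.26 MHz]: 33.08 MHz, 70.48 MHz.

33.08 MHz, 70.48 MHz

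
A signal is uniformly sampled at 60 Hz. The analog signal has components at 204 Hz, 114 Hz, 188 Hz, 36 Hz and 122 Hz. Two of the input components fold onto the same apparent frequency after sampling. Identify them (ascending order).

36 Hz, 204 Hz

fs/2 = 30 Hz.
204 Hz mod fs = 24 Hz.
24 Hz ≤ fs/2 = 30 Hz, appears at 24 Hz.
114 Hz mod fs = 54 Hz.
54 Hz > fs/2 = 30 Hz, folds to fs − 54 Hz = 6 Hz.
188 Hz mod fs = 8 Hz.
8 Hz ≤ fs/2 = 30 Hz, appears at 8 Hz.
36 Hz > fs/2 = 30 Hz, folds to fs − 36 Hz = 24 Hz.
122 Hz mod fs = 2 Hz.
2 Hz ≤ fs/2 = 30 Hz, appears at 2 Hz.
36 Hz and 204 Hz both map to 24 Hz.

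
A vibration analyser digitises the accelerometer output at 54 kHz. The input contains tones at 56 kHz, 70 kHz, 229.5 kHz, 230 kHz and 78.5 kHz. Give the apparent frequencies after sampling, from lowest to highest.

fs/2 = 27 kHz.
56 kHz mod fs = 2 kHz.
2 kHz ≤ fs/2 = 27 kHz, appears at 2 kHz.
70 kHz mod fs = 16 kHz.
16 kHz ≤ fs/2 = 27 kHz, appears at 16 kHz.
229.5 kHz mod fs = 13.5 kHz.
13.5 kHz ≤ fs/2 = 27 kHz, appears at 13.5 kHz.
230 kHz mod fs = 14 kHz.
14 kHz ≤ fs/2 = 27 kHz, appears at 14 kHz.
78.5 kHz mod fs = 24.5 kHz.
24.5 kHz ≤ fs/2 = 27 kHz, appears at 24.5 kHz.
Distinct values: {2 kHz, 13.5 kHz, 14 kHz, 16 kHz, 24.5 kHz}.

2 kHz, 13.5 kHz, 14 kHz, 16 kHz, 24.5 kHz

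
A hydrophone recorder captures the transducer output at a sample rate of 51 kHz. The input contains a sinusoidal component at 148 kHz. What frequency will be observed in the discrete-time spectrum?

148 kHz mod fs = 46 kHz.
46 kHz > fs/2 = 25.5 kHz, folds to fs − 46 kHz = 5 kHz.

5 kHz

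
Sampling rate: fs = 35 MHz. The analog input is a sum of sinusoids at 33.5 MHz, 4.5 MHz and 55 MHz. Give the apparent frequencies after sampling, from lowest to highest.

fs/2 = 17.5 MHz.
33.5 MHz > fs/2 = 17.5 MHz, folds to fs − 33.5 MHz = 1.5 MHz.
4.5 MHz ≤ fs/2 = 17.5 MHz, passes unchanged.
55 MHz mod fs = 20 MHz.
20 MHz > fs/2 = 17.5 MHz, folds to fs − 20 MHz = 15 MHz.
Distinct values: {1.5 MHz, 4.5 MHz, 15 MHz}.

1.5 MHz, 4.5 MHz, 15 MHz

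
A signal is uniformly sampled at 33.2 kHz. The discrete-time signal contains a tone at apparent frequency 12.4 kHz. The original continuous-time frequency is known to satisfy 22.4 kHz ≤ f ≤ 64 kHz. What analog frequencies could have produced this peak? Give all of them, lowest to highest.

45.6 kHz, 54 kHz

Frequencies that alias to 12.4 kHz are k·fs ± 12.4 kHz for integer k ≥ 0.
k=0: 12.4 kHz.
k=1: 20.8 kHz, 45.6 kHz.
k=2: 54 kHz, 78.8 kHz.
k=3: 87.2 kHz, 112 kHz.
Within [22.4 kHz, 64 kHz]: 45.6 kHz, 54 kHz.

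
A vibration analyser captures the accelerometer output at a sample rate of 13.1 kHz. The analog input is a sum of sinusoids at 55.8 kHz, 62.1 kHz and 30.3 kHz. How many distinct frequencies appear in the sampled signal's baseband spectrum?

fs/2 = 6.55 kHz.
55.8 kHz mod fs = 3.4 kHz.
3.4 kHz ≤ fs/2 = 6.55 kHz, appears at 3.4 kHz.
62.1 kHz mod fs = 9.7 kHz.
9.7 kHz > fs/2 = 6.55 kHz, folds to fs − 9.7 kHz = 3.4 kHz.
30.3 kHz mod fs = 4.1 kHz.
4.1 kHz ≤ fs/2 = 6.55 kHz, appears at 4.1 kHz.
Distinct values: {3.4 kHz, 4.1 kHz} → 2.

2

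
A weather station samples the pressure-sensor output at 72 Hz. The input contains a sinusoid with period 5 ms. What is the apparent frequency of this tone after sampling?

16 Hz

T = 5 ms → f = 1/T = 200 Hz.
200 Hz mod fs = 56 Hz.
56 Hz > fs/2 = 36 Hz, folds to fs − 56 Hz = 16 Hz.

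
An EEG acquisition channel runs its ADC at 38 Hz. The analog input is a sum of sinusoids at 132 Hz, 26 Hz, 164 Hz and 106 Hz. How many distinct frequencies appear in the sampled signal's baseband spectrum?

3

fs/2 = 19 Hz.
132 Hz mod fs = 18 Hz.
18 Hz ≤ fs/2 = 19 Hz, appears at 18 Hz.
26 Hz > fs/2 = 19 Hz, folds to fs − 26 Hz = 12 Hz.
164 Hz mod fs = 12 Hz.
12 Hz ≤ fs/2 = 19 Hz, appears at 12 Hz.
106 Hz mod fs = 30 Hz.
30 Hz > fs/2 = 19 Hz, folds to fs − 30 Hz = 8 Hz.
Distinct values: {8 Hz, 12 Hz, 18 Hz} → 3.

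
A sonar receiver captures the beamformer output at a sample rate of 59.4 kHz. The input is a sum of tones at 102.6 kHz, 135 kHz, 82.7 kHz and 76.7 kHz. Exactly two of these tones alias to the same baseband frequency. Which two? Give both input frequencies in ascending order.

102.6 kHz, 135 kHz

fs/2 = 29.7 kHz.
102.6 kHz mod fs = 43.2 kHz.
43.2 kHz > fs/2 = 29.7 kHz, folds to fs − 43.2 kHz = 16.2 kHz.
135 kHz mod fs = 16.2 kHz.
16.2 kHz ≤ fs/2 = 29.7 kHz, appears at 16.2 kHz.
82.7 kHz mod fs = 23.3 kHz.
23.3 kHz ≤ fs/2 = 29.7 kHz, appears at 23.3 kHz.
76.7 kHz mod fs = 17.3 kHz.
17.3 kHz ≤ fs/2 = 29.7 kHz, appears at 17.3 kHz.
102.6 kHz and 135 kHz both map to 16.2 kHz.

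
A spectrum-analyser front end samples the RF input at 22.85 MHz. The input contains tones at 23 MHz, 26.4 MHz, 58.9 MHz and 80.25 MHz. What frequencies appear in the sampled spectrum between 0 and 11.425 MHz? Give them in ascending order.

0.15 MHz, 3.55 MHz, 9.65 MHz, 11.15 MHz

fs/2 = 11.425 MHz.
23 MHz mod fs = 0.15 MHz.
0.15 MHz ≤ fs/2 = 11.425 MHz, appears at 0.15 MHz.
26.4 MHz mod fs = 3.55 MHz.
3.55 MHz ≤ fs/2 = 11.425 MHz, appears at 3.55 MHz.
58.9 MHz mod fs = 13.2 MHz.
13.2 MHz > fs/2 = 11.425 MHz, folds to fs − 13.2 MHz = 9.65 MHz.
80.25 MHz mod fs = 11.7 MHz.
11.7 MHz > fs/2 = 11.425 MHz, folds to fs − 11.7 MHz = 11.15 MHz.
Distinct values: {0.15 MHz, 3.55 MHz, 9.65 MHz, 11.15 MHz}.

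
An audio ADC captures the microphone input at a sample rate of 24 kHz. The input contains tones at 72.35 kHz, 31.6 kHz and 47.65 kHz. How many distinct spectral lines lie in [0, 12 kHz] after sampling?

2

fs/2 = 12 kHz.
72.35 kHz mod fs = 0.35 kHz.
0.35 kHz ≤ fs/2 = 12 kHz, appears at 0.35 kHz.
31.6 kHz mod fs = 7.6 kHz.
7.6 kHz ≤ fs/2 = 12 kHz, appears at 7.6 kHz.
47.65 kHz mod fs = 23.65 kHz.
23.65 kHz > fs/2 = 12 kHz, folds to fs − 23.65 kHz = 0.35 kHz.
Distinct values: {0.35 kHz, 7.6 kHz} → 2.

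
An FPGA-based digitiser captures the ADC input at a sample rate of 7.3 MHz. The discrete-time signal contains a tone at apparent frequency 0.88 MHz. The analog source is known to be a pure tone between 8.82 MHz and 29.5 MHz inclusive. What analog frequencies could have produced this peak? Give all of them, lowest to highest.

Frequencies that alias to 0.88 MHz are k·fs ± 0.88 MHz for integer k ≥ 0.
k=0: 0.88 MHz.
k=1: 6.42 MHz, 8.18 MHz.
k=2: 13.72 MHz, 15.48 MHz.
k=3: 21.02 MHz, 22.78 MHz.
k=4: 28.32 MHz, 30.08 MHz.
k=5: 35.62 MHz, 37.38 MHz.
Within [8.82 MHz, 29.5 MHz]: 13.72 MHz, 15.48 MHz, 21.02 MHz, 22.78 MHz, 28.32 MHz.

13.72 MHz, 15.48 MHz, 21.02 MHz, 22.78 MHz, 28.32 MHz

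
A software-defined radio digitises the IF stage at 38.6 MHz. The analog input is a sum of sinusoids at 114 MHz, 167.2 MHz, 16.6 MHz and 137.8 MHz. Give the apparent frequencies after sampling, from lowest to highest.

fs/2 = 19.3 MHz.
114 MHz mod fs = 36.8 MHz.
36.8 MHz > fs/2 = 19.3 MHz, folds to fs − 36.8 MHz = 1.8 MHz.
167.2 MHz mod fs = 12.8 MHz.
12.8 MHz ≤ fs/2 = 19.3 MHz, appears at 12.8 MHz.
16.6 MHz ≤ fs/2 = 19.3 MHz, passes unchanged.
137.8 MHz mod fs = 22 MHz.
22 MHz > fs/2 = 19.3 MHz, folds to fs − 22 MHz = 16.6 MHz.
Distinct values: {1.8 MHz, 12.8 MHz, 16.6 MHz}.

1.8 MHz, 12.8 MHz, 16.6 MHz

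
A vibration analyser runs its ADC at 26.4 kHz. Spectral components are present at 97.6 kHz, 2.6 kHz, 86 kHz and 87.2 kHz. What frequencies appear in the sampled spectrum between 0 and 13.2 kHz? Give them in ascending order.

2.6 kHz, 6.8 kHz, 8 kHz

fs/2 = 13.2 kHz.
97.6 kHz mod fs = 18.4 kHz.
18.4 kHz > fs/2 = 13.2 kHz, folds to fs − 18.4 kHz = 8 kHz.
2.6 kHz ≤ fs/2 = 13.2 kHz, passes unchanged.
86 kHz mod fs = 6.8 kHz.
6.8 kHz ≤ fs/2 = 13.2 kHz, appears at 6.8 kHz.
87.2 kHz mod fs = 8 kHz.
8 kHz ≤ fs/2 = 13.2 kHz, appears at 8 kHz.
Distinct values: {2.6 kHz, 6.8 kHz, 8 kHz}.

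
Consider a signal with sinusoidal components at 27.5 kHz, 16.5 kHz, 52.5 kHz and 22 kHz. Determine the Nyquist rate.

105 kHz

Highest-frequency component: 52.5 kHz.
Nyquist rate = 2 × 52.5 kHz = 105 kHz.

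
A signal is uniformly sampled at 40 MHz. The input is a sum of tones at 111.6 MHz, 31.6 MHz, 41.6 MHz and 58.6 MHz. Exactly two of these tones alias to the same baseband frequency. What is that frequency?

fs/2 = 20 MHz.
111.6 MHz mod fs = 31.6 MHz.
31.6 MHz > fs/2 = 20 MHz, folds to fs − 31.6 MHz = 8.4 MHz.
31.6 MHz > fs/2 = 20 MHz, folds to fs − 31.6 MHz = 8.4 MHz.
41.6 MHz mod fs = 1.6 MHz.
1.6 MHz ≤ fs/2 = 20 MHz, appears at 1.6 MHz.
58.6 MHz mod fs = 18.6 MHz.
18.6 MHz ≤ fs/2 = 20 MHz, appears at 18.6 MHz.
31.6 MHz and 111.6 MHz both map to 8.4 MHz.

8.4 MHz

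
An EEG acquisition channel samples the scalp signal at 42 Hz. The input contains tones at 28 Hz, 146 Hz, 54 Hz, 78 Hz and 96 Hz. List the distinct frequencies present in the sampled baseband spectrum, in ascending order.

fs/2 = 21 Hz.
28 Hz > fs/2 = 21 Hz, folds to fs − 28 Hz = 14 Hz.
146 Hz mod fs = 20 Hz.
20 Hz ≤ fs/2 = 21 Hz, appears at 20 Hz.
54 Hz mod fs = 12 Hz.
12 Hz ≤ fs/2 = 21 Hz, appears at 12 Hz.
78 Hz mod fs = 36 Hz.
36 Hz > fs/2 = 21 Hz, folds to fs − 36 Hz = 6 Hz.
96 Hz mod fs = 12 Hz.
12 Hz ≤ fs/2 = 21 Hz, appears at 12 Hz.
Distinct values: {6 Hz, 12 Hz, 14 Hz, 20 Hz}.

6 Hz, 12 Hz, 14 Hz, 20 Hz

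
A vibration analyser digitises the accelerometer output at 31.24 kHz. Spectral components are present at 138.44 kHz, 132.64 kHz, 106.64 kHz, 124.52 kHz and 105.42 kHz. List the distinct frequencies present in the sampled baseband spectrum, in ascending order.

0.44 kHz, 7.68 kHz, 11.7 kHz, 12.92 kHz, 13.48 kHz

fs/2 = 15.62 kHz.
138.44 kHz mod fs = 13.48 kHz.
13.48 kHz ≤ fs/2 = 15.62 kHz, appears at 13.48 kHz.
132.64 kHz mod fs = 7.68 kHz.
7.68 kHz ≤ fs/2 = 15.62 kHz, appears at 7.68 kHz.
106.64 kHz mod fs = 12.92 kHz.
12.92 kHz ≤ fs/2 = 15.62 kHz, appears at 12.92 kHz.
124.52 kHz mod fs = 30.8 kHz.
30.8 kHz > fs/2 = 15.62 kHz, folds to fs − 30.8 kHz = 0.44 kHz.
105.42 kHz mod fs = 11.7 kHz.
11.7 kHz ≤ fs/2 = 15.62 kHz, appears at 11.7 kHz.
Distinct values: {0.44 kHz, 7.68 kHz, 11.7 kHz, 12.92 kHz, 13.48 kHz}.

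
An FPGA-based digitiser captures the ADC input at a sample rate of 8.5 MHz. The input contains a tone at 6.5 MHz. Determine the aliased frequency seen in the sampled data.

6.5 MHz > fs/2 = 4.25 MHz, folds to fs − 6.5 MHz = 2 MHz.

2 MHz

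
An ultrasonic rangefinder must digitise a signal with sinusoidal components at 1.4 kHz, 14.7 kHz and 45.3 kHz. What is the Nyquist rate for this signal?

Highest-frequency component: 45.3 kHz.
Nyquist rate = 2 × 45.3 kHz = 90.6 kHz.

90.6 kHz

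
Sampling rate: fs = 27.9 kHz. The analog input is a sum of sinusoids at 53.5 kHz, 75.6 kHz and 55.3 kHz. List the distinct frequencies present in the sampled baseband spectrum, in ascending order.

fs/2 = 13.95 kHz.
53.5 kHz mod fs = 25.6 kHz.
25.6 kHz > fs/2 = 13.95 kHz, folds to fs − 25.6 kHz = 2.3 kHz.
75.6 kHz mod fs = 19.8 kHz.
19.8 kHz > fs/2 = 13.95 kHz, folds to fs − 19.8 kHz = 8.1 kHz.
55.3 kHz mod fs = 27.4 kHz.
27.4 kHz > fs/2 = 13.95 kHz, folds to fs − 27.4 kHz = 0.5 kHz.
Distinct values: {0.5 kHz, 2.3 kHz, 8.1 kHz}.

0.5 kHz, 2.3 kHz, 8.1 kHz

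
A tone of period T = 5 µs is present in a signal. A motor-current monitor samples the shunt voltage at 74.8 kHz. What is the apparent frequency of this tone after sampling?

T = 5 µs → f = 1/T = 200 kHz.
200 kHz mod fs = 50.4 kHz.
50.4 kHz > fs/2 = 37.4 kHz, folds to fs − 50.4 kHz = 24.4 kHz.

24.4 kHz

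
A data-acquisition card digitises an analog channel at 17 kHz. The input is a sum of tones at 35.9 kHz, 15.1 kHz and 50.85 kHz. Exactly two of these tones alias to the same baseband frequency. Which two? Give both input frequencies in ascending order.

fs/2 = 8.5 kHz.
35.9 kHz mod fs = 1.9 kHz.
1.9 kHz ≤ fs/2 = 8.5 kHz, appears at 1.9 kHz.
15.1 kHz > fs/2 = 8.5 kHz, folds to fs − 15.1 kHz = 1.9 kHz.
50.85 kHz mod fs = 16.85 kHz.
16.85 kHz > fs/2 = 8.5 kHz, folds to fs − 16.85 kHz = 0.15 kHz.
15.1 kHz and 35.9 kHz both map to 1.9 kHz.

15.1 kHz, 35.9 kHz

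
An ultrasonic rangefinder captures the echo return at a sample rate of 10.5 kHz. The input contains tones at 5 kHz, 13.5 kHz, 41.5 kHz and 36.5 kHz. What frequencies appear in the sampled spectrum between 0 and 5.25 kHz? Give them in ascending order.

fs/2 = 5.25 kHz.
5 kHz ≤ fs/2 = 5.25 kHz, passes unchanged.
13.5 kHz mod fs = 3 kHz.
3 kHz ≤ fs/2 = 5.25 kHz, appears at 3 kHz.
41.5 kHz mod fs = 10 kHz.
10 kHz > fs/2 = 5.25 kHz, folds to fs − 10 kHz = 0.5 kHz.
36.5 kHz mod fs = 5 kHz.
5 kHz ≤ fs/2 = 5.25 kHz, appears at 5 kHz.
Distinct values: {0.5 kHz, 3 kHz, 5 kHz}.

0.5 kHz, 3 kHz, 5 kHz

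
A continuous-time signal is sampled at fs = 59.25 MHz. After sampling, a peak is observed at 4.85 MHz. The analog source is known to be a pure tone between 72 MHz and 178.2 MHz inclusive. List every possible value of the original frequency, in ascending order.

113.65 MHz, 123.35 MHz, 172.9 MHz

Frequencies that alias to 4.85 MHz are k·fs ± 4.85 MHz for integer k ≥ 0.
k=0: 4.85 MHz.
k=1: 54.4 MHz, 64.1 MHz.
k=2: 113.65 MHz, 123.35 MHz.
k=3: 172.9 MHz, 182.6 MHz.
k=4: 232.15 MHz, 241.85 MHz.
Within [72 MHz, 178.2 MHz]: 113.65 MHz, 123.35 MHz, 172.9 MHz.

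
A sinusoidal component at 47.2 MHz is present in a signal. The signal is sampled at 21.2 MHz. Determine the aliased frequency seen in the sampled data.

4.8 MHz

47.2 MHz mod fs = 4.8 MHz.
4.8 MHz ≤ fs/2 = 10.6 MHz, appears at 4.8 MHz.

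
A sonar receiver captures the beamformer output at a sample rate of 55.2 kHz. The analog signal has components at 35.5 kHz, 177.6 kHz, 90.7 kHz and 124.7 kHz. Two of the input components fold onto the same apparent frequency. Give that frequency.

fs/2 = 27.6 kHz.
35.5 kHz > fs/2 = 27.6 kHz, folds to fs − 35.5 kHz = 19.7 kHz.
177.6 kHz mod fs = 12 kHz.
12 kHz ≤ fs/2 = 27.6 kHz, appears at 12 kHz.
90.7 kHz mod fs = 35.5 kHz.
35.5 kHz > fs/2 = 27.6 kHz, folds to fs − 35.5 kHz = 19.7 kHz.
124.7 kHz mod fs = 14.3 kHz.
14.3 kHz ≤ fs/2 = 27.6 kHz, appears at 14.3 kHz.
35.5 kHz and 90.7 kHz both map to 19.7 kHz.

19.7 kHz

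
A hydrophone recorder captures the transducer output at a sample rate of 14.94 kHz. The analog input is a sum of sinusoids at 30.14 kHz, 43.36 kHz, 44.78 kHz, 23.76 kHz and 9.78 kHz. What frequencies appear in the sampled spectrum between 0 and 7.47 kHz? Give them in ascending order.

fs/2 = 7.47 kHz.
30.14 kHz mod fs = 0.26 kHz.
0.26 kHz ≤ fs/2 = 7.47 kHz, appears at 0.26 kHz.
43.36 kHz mod fs = 13.48 kHz.
13.48 kHz > fs/2 = 7.47 kHz, folds to fs − 13.48 kHz = 1.46 kHz.
44.78 kHz mod fs = 14.9 kHz.
14.9 kHz > fs/2 = 7.47 kHz, folds to fs − 14.9 kHz = 0.04 kHz.
23.76 kHz mod fs = 8.82 kHz.
8.82 kHz > fs/2 = 7.47 kHz, folds to fs − 8.82 kHz = 6.12 kHz.
9.78 kHz > fs/2 = 7.47 kHz, folds to fs − 9.78 kHz = 5.16 kHz.
Distinct values: {0.04 kHz, 0.26 kHz, 1.46 kHz, 5.16 kHz, 6.12 kHz}.

0.04 kHz, 0.26 kHz, 1.46 kHz, 5.16 kHz, 6.12 kHz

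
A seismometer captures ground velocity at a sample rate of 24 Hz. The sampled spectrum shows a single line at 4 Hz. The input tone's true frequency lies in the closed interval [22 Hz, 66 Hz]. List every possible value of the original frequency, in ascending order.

Frequencies that alias to 4 Hz are k·fs ± 4 Hz for integer k ≥ 0.
k=0: 4 Hz.
k=1: 20 Hz, 28 Hz.
k=2: 44 Hz, 52 Hz.
k=3: 68 Hz, 76 Hz.
Within [22 Hz, 66 Hz]: 28 Hz, 44 Hz, 52 Hz.

28 Hz, 44 Hz, 52 Hz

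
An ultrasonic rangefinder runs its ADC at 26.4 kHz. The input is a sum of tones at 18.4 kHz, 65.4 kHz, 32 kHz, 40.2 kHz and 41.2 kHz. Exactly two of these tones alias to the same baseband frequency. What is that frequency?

12.6 kHz

fs/2 = 13.2 kHz.
18.4 kHz > fs/2 = 13.2 kHz, folds to fs − 18.4 kHz = 8 kHz.
65.4 kHz mod fs = 12.6 kHz.
12.6 kHz ≤ fs/2 = 13.2 kHz, appears at 12.6 kHz.
32 kHz mod fs = 5.6 kHz.
5.6 kHz ≤ fs/2 = 13.2 kHz, appears at 5.6 kHz.
40.2 kHz mod fs = 13.8 kHz.
13.8 kHz > fs/2 = 13.2 kHz, folds to fs − 13.8 kHz = 12.6 kHz.
41.2 kHz mod fs = 14.8 kHz.
14.8 kHz > fs/2 = 13.2 kHz, folds to fs − 14.8 kHz = 11.6 kHz.
40.2 kHz and 65.4 kHz both map to 12.6 kHz.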